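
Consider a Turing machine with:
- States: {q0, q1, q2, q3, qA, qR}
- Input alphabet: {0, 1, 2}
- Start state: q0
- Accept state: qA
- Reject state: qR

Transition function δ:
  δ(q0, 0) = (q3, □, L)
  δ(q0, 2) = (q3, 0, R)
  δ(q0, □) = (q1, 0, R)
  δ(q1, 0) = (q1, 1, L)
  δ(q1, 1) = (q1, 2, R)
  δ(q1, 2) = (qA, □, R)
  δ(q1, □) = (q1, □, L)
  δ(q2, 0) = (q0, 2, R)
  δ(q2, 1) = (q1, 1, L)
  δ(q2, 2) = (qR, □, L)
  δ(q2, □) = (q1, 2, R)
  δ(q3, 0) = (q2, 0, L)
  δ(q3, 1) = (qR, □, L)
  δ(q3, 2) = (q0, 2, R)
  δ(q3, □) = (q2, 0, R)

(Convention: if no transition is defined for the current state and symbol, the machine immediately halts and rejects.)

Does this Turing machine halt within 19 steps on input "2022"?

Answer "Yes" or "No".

Execution trace:
Initial: [q0]2022
Step 1: δ(q0, 2) = (q3, 0, R) → 0[q3]022
Step 2: δ(q3, 0) = (q2, 0, L) → [q2]0022
Step 3: δ(q2, 0) = (q0, 2, R) → 2[q0]022
Step 4: δ(q0, 0) = (q3, □, L) → [q3]2□22
Step 5: δ(q3, 2) = (q0, 2, R) → 2[q0]□22
Step 6: δ(q0, □) = (q1, 0, R) → 20[q1]22
Step 7: δ(q1, 2) = (qA, □, R) → 20□[qA]2

The machine reaches the accept state qA and halts.
The machine halted after 7 steps (within the 19-step bound).

Answer: Yes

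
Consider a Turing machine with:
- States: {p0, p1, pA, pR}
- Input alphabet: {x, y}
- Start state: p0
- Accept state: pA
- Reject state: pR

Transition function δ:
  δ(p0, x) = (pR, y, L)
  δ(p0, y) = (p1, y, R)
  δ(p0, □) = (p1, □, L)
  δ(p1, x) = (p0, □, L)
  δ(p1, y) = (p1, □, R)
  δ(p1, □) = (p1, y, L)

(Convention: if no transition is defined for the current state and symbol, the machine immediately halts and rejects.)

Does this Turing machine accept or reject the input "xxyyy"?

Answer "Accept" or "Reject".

Execution trace:
Initial: [p0]xxyyy
Step 1: δ(p0, x) = (pR, y, L) → [pR]□yxyyy

The machine reaches the reject state pR and halts.

Answer: Reject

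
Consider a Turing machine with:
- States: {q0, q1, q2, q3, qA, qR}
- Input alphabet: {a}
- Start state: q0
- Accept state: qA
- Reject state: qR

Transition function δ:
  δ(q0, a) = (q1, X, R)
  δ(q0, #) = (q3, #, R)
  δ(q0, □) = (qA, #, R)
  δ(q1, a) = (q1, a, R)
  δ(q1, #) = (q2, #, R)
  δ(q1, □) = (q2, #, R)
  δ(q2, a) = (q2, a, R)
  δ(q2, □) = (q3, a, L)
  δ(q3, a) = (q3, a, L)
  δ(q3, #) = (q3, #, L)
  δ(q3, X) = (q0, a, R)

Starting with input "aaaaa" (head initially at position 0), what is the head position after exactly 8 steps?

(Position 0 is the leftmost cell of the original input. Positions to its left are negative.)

Execution trace (head position shown):
Step 0: [q0]aaaaa  (head at position 0)
Step 1: move right → X[q1]aaaa  (head at position 1)
Step 2: move right → Xa[q1]aaa  (head at position 2)
Step 3: move right → Xaa[q1]aa  (head at position 3)
Step 4: move right → Xaaa[q1]a  (head at position 4)
Step 5: move right → Xaaaa[q1]□  (head at position 5)
Step 6: move right → Xaaaa#[q2]□  (head at position 6)
Step 7: move left → Xaaaa[q3]#a  (head at position 5)
Step 8: move left → Xaaa[q3]a#a  (head at position 4)

After 8 steps, the head is at position 4.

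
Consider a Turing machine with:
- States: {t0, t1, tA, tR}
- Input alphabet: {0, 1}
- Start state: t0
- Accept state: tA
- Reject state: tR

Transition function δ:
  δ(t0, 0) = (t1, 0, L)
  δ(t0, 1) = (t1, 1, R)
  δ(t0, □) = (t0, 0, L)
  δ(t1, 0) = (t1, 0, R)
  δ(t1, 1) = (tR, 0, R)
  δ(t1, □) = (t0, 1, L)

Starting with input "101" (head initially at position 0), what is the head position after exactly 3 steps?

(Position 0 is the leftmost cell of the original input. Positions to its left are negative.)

Execution trace (head position shown):
Step 0: [t0]101  (head at position 0)
Step 1: move right → 1[t1]01  (head at position 1)
Step 2: move right → 10[t1]1  (head at position 2)
Step 3: move right → 100[tR]□  (head at position 3)

After 3 steps, the head is at position 3.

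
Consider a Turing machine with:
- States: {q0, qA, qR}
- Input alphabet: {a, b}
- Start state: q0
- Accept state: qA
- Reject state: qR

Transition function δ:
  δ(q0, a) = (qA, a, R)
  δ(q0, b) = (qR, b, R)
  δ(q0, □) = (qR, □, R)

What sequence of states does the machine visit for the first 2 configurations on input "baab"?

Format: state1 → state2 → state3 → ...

Execution trace:
Initial: [q0]baab
Step 1: δ(q0, b) = (qR, b, R) → b[qR]aab

The machine reaches the reject state qR and halts.

State sequence: q0 → qR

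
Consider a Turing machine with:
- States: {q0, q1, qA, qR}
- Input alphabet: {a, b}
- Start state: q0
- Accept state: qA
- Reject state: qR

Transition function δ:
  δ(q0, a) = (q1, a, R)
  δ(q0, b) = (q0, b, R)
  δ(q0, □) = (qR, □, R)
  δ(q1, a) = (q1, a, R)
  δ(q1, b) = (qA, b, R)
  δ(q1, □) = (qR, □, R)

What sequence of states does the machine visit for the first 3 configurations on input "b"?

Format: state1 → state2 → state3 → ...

Execution trace:
Initial: [q0]b
Step 1: δ(q0, b) = (q0, b, R) → b[q0]□
Step 2: δ(q0, □) = (qR, □, R) → b□[qR]□

The machine reaches the reject state qR and halts.

State sequence: q0 → q0 → qR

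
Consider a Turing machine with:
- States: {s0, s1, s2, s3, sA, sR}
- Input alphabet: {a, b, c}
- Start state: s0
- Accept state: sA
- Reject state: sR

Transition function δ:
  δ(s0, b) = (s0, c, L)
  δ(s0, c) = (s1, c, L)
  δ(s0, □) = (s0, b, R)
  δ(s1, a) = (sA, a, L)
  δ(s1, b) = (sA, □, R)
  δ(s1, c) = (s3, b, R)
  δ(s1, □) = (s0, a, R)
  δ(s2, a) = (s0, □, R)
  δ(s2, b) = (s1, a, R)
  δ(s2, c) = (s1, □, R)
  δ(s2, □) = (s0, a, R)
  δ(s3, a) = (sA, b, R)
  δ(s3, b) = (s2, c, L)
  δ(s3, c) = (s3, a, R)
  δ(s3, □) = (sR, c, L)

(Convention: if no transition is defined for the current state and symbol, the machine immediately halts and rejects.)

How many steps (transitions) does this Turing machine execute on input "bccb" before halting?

Execution trace:
Initial: [s0]bccb
Step 1: δ(s0, b) = (s0, c, L) → [s0]□cccb
Step 2: δ(s0, □) = (s0, b, R) → b[s0]cccb
Step 3: δ(s0, c) = (s1, c, L) → [s1]bcccb
Step 4: δ(s1, b) = (sA, □, R) → □[sA]cccb

The machine reaches the accept state sA and halts.

The machine executed 4 steps before halting.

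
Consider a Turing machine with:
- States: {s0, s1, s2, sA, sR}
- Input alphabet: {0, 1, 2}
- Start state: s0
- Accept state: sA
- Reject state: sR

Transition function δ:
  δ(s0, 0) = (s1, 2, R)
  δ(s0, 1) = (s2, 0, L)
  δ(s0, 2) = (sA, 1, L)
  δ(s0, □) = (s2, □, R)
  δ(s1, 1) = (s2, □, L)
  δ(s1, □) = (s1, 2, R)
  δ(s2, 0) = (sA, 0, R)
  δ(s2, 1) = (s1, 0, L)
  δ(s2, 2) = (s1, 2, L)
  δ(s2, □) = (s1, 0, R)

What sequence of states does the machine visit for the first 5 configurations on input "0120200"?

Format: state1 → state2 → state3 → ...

Execution trace:
Initial: [s0]0120200
Step 1: δ(s0, 0) = (s1, 2, R) → 2[s1]120200
Step 2: δ(s1, 1) = (s2, □, L) → [s2]2□20200
Step 3: δ(s2, 2) = (s1, 2, L) → [s1]□2□20200
Step 4: δ(s1, □) = (s1, 2, R) → 2[s1]2□20200

No transition is defined for δ(s1, 2). By convention the machine halts and rejects.

State sequence: s0 → s1 → s2 → s1 → s1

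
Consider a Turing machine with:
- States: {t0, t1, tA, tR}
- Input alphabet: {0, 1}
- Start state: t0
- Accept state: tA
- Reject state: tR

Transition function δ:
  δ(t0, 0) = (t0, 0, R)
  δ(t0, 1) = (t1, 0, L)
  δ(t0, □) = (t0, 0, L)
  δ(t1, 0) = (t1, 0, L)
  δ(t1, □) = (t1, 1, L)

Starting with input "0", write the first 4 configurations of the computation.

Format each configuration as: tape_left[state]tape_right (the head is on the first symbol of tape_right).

Transitions applied:
Step 1: δ(t0, 0) = (t0, 0, R)
Step 2: δ(t0, □) = (t0, 0, L)
Step 3: δ(t0, 0) = (t0, 0, R)

The first 4 configurations are:
[t0]0 ⊢ 0[t0]□ ⊢ [t0]00 ⊢ 0[t0]0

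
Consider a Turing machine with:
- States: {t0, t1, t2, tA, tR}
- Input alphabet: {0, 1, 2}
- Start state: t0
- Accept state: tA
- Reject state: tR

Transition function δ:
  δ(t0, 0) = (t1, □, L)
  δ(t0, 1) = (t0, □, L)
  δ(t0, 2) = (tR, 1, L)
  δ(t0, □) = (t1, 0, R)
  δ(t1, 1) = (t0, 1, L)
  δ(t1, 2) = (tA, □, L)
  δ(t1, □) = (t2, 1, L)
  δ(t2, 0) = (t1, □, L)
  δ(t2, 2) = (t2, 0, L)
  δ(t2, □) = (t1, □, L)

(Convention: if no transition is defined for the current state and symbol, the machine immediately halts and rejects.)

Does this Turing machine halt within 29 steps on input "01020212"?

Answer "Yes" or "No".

Execution trace:
Initial: [t0]01020212
Step 1: δ(t0, 0) = (t1, □, L) → [t1]□□1020212
Step 2: δ(t1, □) = (t2, 1, L) → [t2]□1□1020212
Step 3: δ(t2, □) = (t1, □, L) → [t1]□□1□1020212
Step 4: δ(t1, □) = (t2, 1, L) → [t2]□1□1□1020212
Step 5: δ(t2, □) = (t1, □, L) → [t1]□□1□1□1020212
Step 6: δ(t1, □) = (t2, 1, L) → [t2]□1□1□1□1020212
Step 7: δ(t2, □) = (t1, □, L) → [t1]□□1□1□1□1020212
Step 8: δ(t1, □) = (t2, 1, L) → [t2]□1□1□1□1□1020212
Step 9: δ(t2, □) = (t1, □, L) → [t1]□□1□1□1□1□1020212
Step 10: δ(t1, □) = (t2, 1, L) → [t2]□1□1□1□1□1□1020212
Step 11: δ(t2, □) = (t1, □, L) → [t1]□□1□1□1□1□1□1020212
Step 12: δ(t1, □) = (t2, 1, L) → [t2]□1□1□1□1□1□1□1020212
Step 13: δ(t2, □) = (t1, □, L) → [t1]□□1□1□1□1□1□1□1020212
Step 14: δ(t1, □) = (t2, 1, L) → [t2]□1□1□1□1□1□1□1□1020212
Step 15: δ(t2, □) = (t1, □, L) → [t1]□□1□1□1□1□1□1□1□1020212
Step 16: δ(t1, □) = (t2, 1, L) → [t2]□1□1□1□1□1□1□1□1□1020212
Step 17: δ(t2, □) = (t1, □, L) → [t1]□□1□1□1□1□1□1□1□1□1020212
Step 18: δ(t1, □) = (t2, 1, L) → [t2]□1□1□1□1□1□1□1□1□1□1020212
Step 19: δ(t2, □) = (t1, □, L) → [t1]□□1□1□1□1□1□1□1□1□1□1020212
Step 20: δ(t1, □) = (t2, 1, L) → [t2]□1□1□1□1□1□1□1□1□1□1□1020212
Step 21: δ(t2, □) = (t1, □, L) → [t1]□□1□1□1□1□1□1□1□1□1□1□1020212
Step 22: δ(t1, □) = (t2, 1, L) → [t2]□1□1□1□1□1□1□1□1□1□1□1□1020212
Step 23: δ(t2, □) = (t1, □, L) → [t1]□□1□1□1□1□1□1□1□1□1□1□1□1020212
Step 24: δ(t1, □) = (t2, 1, L) → [t2]□1□1□1□1□1□1□1□1□1□1□1□1□1020212
Step 25: δ(t2, □) = (t1, □, L) → [t1]□□1□1□1□1□1□1□1□1□1□1□1□1□1020212
Step 26: δ(t1, □) = (t2, 1, L) → [t2]□1□1□1□1□1□1□1□1□1□1□1□1□1□1020212
Step 27: δ(t2, □) = (t1, □, L) → [t1]□□1□1□1□1□1□1□1□1□1□1□1□1□1□1020212
Step 28: δ(t1, □) = (t2, 1, L) → [t2]□1□1□1□1□1□1□1□1□1□1□1□1□1□1□1020212
Step 29: δ(t2, □) = (t1, □, L) → [t1]□□1□1□1□1□1□1□1□1□1□1□1□1□1□1□1020212

The machine has not reached a halting state after 29 steps.
The machine did not halt within the 29-step bound.

Answer: No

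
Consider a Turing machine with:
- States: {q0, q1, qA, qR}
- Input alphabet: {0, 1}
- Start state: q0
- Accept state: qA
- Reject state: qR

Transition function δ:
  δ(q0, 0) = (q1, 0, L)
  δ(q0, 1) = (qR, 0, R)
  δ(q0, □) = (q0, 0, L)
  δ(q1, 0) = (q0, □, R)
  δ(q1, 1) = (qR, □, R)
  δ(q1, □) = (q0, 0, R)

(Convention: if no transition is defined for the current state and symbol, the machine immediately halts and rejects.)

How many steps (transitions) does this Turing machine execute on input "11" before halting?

Execution trace:
Initial: [q0]11
Step 1: δ(q0, 1) = (qR, 0, R) → 0[qR]1

The machine reaches the reject state qR and halts.

The machine executed 1 step before halting.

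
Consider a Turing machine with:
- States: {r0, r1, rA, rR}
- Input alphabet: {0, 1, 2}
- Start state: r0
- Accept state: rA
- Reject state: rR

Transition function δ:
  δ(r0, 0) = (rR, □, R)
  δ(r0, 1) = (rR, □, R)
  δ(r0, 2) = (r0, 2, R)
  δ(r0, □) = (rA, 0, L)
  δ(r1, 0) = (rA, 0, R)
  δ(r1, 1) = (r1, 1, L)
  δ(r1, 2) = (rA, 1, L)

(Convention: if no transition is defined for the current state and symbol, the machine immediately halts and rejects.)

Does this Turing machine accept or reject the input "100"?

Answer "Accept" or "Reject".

Execution trace:
Initial: [r0]100
Step 1: δ(r0, 1) = (rR, □, R) → □[rR]00

The machine reaches the reject state rR and halts.

Answer: Reject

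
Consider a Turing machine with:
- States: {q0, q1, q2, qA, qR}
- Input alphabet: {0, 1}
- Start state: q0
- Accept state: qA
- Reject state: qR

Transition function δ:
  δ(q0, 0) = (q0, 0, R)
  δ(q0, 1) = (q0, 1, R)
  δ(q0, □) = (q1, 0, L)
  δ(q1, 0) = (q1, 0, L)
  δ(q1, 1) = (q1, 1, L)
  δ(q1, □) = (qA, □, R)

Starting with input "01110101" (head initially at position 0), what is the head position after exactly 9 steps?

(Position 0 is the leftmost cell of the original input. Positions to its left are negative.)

Execution trace (head position shown):
Step 0: [q0]01110101  (head at position 0)
Step 1: move right → 0[q0]1110101  (head at position 1)
Step 2: move right → 01[q0]110101  (head at position 2)
Step 3: move right → 011[q0]10101  (head at position 3)
Step 4: move right → 0111[q0]0101  (head at position 4)
Step 5: move right → 01110[q0]101  (head at position 5)
Step 6: move right → 011101[q0]01  (head at position 6)
Step 7: move right → 0111010[q0]1  (head at position 7)
Step 8: move right → 01110101[q0]□  (head at position 8)
Step 9: move left → 0111010[q1]10  (head at position 7)

After 9 steps, the head is at position 7.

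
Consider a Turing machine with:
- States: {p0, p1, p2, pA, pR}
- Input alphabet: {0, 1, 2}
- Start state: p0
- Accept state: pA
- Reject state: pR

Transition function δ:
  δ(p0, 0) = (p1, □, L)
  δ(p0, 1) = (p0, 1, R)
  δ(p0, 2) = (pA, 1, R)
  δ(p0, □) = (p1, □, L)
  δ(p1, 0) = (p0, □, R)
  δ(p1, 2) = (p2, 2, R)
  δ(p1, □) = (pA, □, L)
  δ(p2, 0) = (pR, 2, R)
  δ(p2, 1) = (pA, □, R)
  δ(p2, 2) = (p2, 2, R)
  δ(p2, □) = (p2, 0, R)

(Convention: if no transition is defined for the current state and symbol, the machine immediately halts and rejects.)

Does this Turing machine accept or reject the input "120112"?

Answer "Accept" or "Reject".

Execution trace:
Initial: [p0]120112
Step 1: δ(p0, 1) = (p0, 1, R) → 1[p0]20112
Step 2: δ(p0, 2) = (pA, 1, R) → 11[pA]0112

The machine reaches the accept state pA and halts.

Answer: Accept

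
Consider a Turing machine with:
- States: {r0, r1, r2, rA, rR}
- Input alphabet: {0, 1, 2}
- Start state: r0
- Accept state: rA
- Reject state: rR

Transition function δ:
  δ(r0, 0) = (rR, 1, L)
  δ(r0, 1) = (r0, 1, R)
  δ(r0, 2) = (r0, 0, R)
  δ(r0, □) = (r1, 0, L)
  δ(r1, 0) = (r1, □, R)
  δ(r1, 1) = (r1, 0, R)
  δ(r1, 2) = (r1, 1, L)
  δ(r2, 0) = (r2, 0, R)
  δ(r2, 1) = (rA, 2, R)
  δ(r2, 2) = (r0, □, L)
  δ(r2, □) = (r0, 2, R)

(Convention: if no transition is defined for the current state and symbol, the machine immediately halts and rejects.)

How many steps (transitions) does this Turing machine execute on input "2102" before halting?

Execution trace:
Initial: [r0]2102
Step 1: δ(r0, 2) = (r0, 0, R) → 0[r0]102
Step 2: δ(r0, 1) = (r0, 1, R) → 01[r0]02
Step 3: δ(r0, 0) = (rR, 1, L) → 0[rR]112

The machine reaches the reject state rR and halts.

The machine executed 3 steps before halting.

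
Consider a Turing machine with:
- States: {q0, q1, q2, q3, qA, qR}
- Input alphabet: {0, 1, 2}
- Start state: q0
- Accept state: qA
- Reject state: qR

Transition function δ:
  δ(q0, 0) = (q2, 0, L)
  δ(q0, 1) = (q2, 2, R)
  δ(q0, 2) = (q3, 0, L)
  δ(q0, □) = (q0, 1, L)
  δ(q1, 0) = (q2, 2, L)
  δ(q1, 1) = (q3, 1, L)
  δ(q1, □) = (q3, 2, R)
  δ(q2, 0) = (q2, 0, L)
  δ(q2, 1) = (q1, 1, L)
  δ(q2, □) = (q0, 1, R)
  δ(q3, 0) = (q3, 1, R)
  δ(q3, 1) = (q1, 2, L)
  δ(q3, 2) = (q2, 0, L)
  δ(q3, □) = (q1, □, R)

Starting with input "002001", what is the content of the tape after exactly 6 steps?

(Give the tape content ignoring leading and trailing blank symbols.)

Execution trace:
Initial: [q0]002001
Step 1: δ(q0, 0) = (q2, 0, L) → [q2]□002001
Step 2: δ(q2, □) = (q0, 1, R) → 1[q0]002001
Step 3: δ(q0, 0) = (q2, 0, L) → [q2]1002001
Step 4: δ(q2, 1) = (q1, 1, L) → [q1]□1002001
Step 5: δ(q1, □) = (q3, 2, R) → 2[q3]1002001
Step 6: δ(q3, 1) = (q1, 2, L) → [q1]22002001

No transition is defined for δ(q1, 2). By convention the machine halts and rejects.

After 6 steps, the tape (ignoring leading/trailing blanks) is: 22002001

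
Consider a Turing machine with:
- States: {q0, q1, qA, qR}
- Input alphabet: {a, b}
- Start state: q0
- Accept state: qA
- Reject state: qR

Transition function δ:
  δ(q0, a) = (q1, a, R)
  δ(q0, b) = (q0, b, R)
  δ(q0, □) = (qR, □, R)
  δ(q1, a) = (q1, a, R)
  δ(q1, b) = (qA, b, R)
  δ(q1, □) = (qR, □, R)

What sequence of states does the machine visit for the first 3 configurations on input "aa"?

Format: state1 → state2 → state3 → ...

Execution trace:
Initial: [q0]aa
Step 1: δ(q0, a) = (q1, a, R) → a[q1]a
Step 2: δ(q1, a) = (q1, a, R) → aa[q1]□

State sequence: q0 → q1 → q1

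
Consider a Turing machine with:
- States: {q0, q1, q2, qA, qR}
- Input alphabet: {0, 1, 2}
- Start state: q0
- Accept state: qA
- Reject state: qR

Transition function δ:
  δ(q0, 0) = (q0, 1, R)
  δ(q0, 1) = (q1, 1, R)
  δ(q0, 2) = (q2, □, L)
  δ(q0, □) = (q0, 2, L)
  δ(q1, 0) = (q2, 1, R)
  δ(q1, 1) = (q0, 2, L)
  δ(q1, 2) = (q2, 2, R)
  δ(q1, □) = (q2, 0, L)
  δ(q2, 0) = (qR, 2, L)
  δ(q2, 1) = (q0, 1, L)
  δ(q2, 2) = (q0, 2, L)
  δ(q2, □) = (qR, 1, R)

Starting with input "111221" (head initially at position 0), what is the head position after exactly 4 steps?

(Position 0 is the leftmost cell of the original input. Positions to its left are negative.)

Execution trace (head position shown):
Step 0: [q0]111221  (head at position 0)
Step 1: move right → 1[q1]11221  (head at position 1)
Step 2: move left → [q0]121221  (head at position 0)
Step 3: move right → 1[q1]21221  (head at position 1)
Step 4: move right → 12[q2]1221  (head at position 2)

After 4 steps, the head is at position 2.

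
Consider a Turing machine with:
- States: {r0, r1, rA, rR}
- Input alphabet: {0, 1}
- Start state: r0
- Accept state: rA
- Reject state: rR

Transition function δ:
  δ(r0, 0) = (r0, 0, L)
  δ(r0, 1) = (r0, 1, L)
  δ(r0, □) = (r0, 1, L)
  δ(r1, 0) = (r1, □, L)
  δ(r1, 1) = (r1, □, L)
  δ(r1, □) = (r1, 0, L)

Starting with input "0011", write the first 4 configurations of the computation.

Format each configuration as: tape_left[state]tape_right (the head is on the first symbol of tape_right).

Transitions applied:
Step 1: δ(r0, 0) = (r0, 0, L)
Step 2: δ(r0, □) = (r0, 1, L)
Step 3: δ(r0, □) = (r0, 1, L)

The first 4 configurations are:
[r0]0011 ⊢ [r0]□0011 ⊢ [r0]□10011 ⊢ [r0]□110011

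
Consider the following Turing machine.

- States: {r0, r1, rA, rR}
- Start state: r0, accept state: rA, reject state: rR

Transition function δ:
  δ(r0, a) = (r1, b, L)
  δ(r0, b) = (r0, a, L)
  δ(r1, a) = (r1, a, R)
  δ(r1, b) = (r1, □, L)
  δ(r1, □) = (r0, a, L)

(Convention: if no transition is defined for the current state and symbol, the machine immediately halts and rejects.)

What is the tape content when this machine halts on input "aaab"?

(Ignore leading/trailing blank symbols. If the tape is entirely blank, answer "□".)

Execution trace:
Initial: [r0]aaab
Step 1: δ(r0, a) = (r1, b, L) → [r1]□baab
Step 2: δ(r1, □) = (r0, a, L) → [r0]□abaab

No transition is defined for δ(r0, □). By convention the machine halts and rejects.

Final tape (ignoring leading/trailing blanks): abaab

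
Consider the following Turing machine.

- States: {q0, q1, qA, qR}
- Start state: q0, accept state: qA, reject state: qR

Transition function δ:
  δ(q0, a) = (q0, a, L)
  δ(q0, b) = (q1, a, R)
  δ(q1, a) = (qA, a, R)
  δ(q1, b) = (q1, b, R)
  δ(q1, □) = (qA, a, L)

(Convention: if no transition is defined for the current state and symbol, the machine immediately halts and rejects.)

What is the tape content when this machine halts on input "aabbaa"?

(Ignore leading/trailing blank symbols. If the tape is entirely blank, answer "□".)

Execution trace:
Initial: [q0]aabbaa
Step 1: δ(q0, a) = (q0, a, L) → [q0]□aabbaa

No transition is defined for δ(q0, □). By convention the machine halts and rejects.

Final tape (ignoring leading/trailing blanks): aabbaa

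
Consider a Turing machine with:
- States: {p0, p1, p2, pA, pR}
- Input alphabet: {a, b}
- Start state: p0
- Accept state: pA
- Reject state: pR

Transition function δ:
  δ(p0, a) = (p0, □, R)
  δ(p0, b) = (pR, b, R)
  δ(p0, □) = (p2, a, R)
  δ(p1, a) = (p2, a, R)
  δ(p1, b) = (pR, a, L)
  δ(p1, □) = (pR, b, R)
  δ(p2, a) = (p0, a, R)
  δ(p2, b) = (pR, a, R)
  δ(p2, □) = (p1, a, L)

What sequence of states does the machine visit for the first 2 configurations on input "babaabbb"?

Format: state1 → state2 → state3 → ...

Execution trace:
Initial: [p0]babaabbb
Step 1: δ(p0, b) = (pR, b, R) → b[pR]abaabbb

The machine reaches the reject state pR and halts.

State sequence: p0 → pR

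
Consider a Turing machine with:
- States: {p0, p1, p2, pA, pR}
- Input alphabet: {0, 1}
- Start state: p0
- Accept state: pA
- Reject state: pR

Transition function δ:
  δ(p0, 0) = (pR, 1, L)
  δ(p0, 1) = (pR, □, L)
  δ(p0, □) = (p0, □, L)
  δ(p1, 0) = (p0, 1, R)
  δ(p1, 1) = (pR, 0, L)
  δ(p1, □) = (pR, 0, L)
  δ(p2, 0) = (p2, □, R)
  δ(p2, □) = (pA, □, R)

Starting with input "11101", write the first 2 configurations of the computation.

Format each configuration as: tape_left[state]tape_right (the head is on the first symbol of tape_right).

Transitions applied:
Step 1: δ(p0, 1) = (pR, □, L)

The first 2 configurations are:
[p0]11101 ⊢ [pR]□□1101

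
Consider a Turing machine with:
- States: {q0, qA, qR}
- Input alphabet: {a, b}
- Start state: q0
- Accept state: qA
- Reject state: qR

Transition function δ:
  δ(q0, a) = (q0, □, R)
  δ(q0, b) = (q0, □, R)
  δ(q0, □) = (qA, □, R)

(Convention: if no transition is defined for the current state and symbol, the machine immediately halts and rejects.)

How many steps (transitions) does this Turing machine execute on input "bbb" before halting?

Execution trace:
Initial: [q0]bbb
Step 1: δ(q0, b) = (q0, □, R) → □[q0]bb
Step 2: δ(q0, b) = (q0, □, R) → □□[q0]b
Step 3: δ(q0, b) = (q0, □, R) → □□□[q0]□
Step 4: δ(q0, □) = (qA, □, R) → □□□□[qA]□

The machine reaches the accept state qA and halts.

The machine executed 4 steps before halting.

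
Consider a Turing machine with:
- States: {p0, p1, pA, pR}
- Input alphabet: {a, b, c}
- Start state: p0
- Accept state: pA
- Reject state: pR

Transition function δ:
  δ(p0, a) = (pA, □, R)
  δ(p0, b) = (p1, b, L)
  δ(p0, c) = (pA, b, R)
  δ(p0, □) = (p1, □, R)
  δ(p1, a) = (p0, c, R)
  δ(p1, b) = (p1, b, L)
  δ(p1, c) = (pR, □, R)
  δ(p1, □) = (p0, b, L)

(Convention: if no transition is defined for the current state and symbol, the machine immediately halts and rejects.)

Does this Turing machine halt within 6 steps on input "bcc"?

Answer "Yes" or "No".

Execution trace:
Initial: [p0]bcc
Step 1: δ(p0, b) = (p1, b, L) → [p1]□bcc
Step 2: δ(p1, □) = (p0, b, L) → [p0]□bbcc
Step 3: δ(p0, □) = (p1, □, R) → □[p1]bbcc
Step 4: δ(p1, b) = (p1, b, L) → [p1]□bbcc
Step 5: δ(p1, □) = (p0, b, L) → [p0]□bbbcc
Step 6: δ(p0, □) = (p1, □, R) → □[p1]bbbcc

The machine has not reached a halting state after 6 steps.
The machine did not halt within the 6-step bound.

Answer: No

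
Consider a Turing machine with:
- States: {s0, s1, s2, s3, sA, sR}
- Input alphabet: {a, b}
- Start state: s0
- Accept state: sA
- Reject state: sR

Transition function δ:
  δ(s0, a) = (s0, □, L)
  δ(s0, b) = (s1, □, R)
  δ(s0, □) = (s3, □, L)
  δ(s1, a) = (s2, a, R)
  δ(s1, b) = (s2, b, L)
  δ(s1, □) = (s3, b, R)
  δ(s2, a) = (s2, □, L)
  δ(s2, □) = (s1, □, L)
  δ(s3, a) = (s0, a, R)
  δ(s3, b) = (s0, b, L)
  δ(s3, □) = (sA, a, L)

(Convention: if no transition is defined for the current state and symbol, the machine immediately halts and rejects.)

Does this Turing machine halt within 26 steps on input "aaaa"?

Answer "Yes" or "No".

Execution trace:
Initial: [s0]aaaa
Step 1: δ(s0, a) = (s0, □, L) → [s0]□□aaa
Step 2: δ(s0, □) = (s3, □, L) → [s3]□□□aaa
Step 3: δ(s3, □) = (sA, a, L) → [sA]□a□□aaa

The machine reaches the accept state sA and halts.
The machine halted after 3 steps (within the 26-step bound).

Answer: Yes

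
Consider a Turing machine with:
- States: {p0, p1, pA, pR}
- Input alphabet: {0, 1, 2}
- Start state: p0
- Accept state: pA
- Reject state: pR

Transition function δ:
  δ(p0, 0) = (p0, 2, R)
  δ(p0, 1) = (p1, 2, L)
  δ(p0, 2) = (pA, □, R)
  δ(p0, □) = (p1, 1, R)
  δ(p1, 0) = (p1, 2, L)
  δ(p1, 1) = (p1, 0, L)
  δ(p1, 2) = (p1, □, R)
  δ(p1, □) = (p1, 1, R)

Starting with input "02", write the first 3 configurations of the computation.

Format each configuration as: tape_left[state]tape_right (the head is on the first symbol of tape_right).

Transitions applied:
Step 1: δ(p0, 0) = (p0, 2, R)
Step 2: δ(p0, 2) = (pA, □, R)

The first 3 configurations are:
[p0]02 ⊢ 2[p0]2 ⊢ 2□[pA]□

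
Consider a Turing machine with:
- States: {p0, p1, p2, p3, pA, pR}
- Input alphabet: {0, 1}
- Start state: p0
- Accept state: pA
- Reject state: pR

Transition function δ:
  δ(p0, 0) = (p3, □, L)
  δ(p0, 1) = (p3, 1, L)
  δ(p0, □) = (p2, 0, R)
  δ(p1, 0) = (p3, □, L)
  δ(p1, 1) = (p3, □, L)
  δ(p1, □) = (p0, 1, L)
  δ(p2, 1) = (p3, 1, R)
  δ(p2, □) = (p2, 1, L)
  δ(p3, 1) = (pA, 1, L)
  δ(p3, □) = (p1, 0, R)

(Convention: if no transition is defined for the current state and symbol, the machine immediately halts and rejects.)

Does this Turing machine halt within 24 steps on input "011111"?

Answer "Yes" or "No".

Execution trace:
Initial: [p0]011111
Step 1: δ(p0, 0) = (p3, □, L) → [p3]□□11111
Step 2: δ(p3, □) = (p1, 0, R) → 0[p1]□11111
Step 3: δ(p1, □) = (p0, 1, L) → [p0]0111111
Step 4: δ(p0, 0) = (p3, □, L) → [p3]□□111111
Step 5: δ(p3, □) = (p1, 0, R) → 0[p1]□111111
Step 6: δ(p1, □) = (p0, 1, L) → [p0]01111111
Step 7: δ(p0, 0) = (p3, □, L) → [p3]□□1111111
Step 8: δ(p3, □) = (p1, 0, R) → 0[p1]□1111111
Step 9: δ(p1, □) = (p0, 1, L) → [p0]011111111
Step 10: δ(p0, 0) = (p3, □, L) → [p3]□□11111111
Step 11: δ(p3, □) = (p1, 0, R) → 0[p1]□11111111
Step 12: δ(p1, □) = (p0, 1, L) → [p0]0111111111
Step 13: δ(p0, 0) = (p3, □, L) → [p3]□□111111111
Step 14: δ(p3, □) = (p1, 0, R) → 0[p1]□111111111
Step 15: δ(p1, □) = (p0, 1, L) → [p0]01111111111
Step 16: δ(p0, 0) = (p3, □, L) → [p3]□□1111111111
Step 17: δ(p3, □) = (p1, 0, R) → 0[p1]□1111111111
Step 18: δ(p1, □) = (p0, 1, L) → [p0]011111111111
Step 19: δ(p0, 0) = (p3, □, L) → [p3]□□11111111111
Step 20: δ(p3, □) = (p1, 0, R) → 0[p1]□11111111111
Step 21: δ(p1, □) = (p0, 1, L) → [p0]0111111111111
Step 22: δ(p0, 0) = (p3, □, L) → [p3]□□111111111111
Step 23: δ(p3, □) = (p1, 0, R) → 0[p1]□111111111111
Step 24: δ(p1, □) = (p0, 1, L) → [p0]01111111111111

The machine has not reached a halting state after 24 steps.
The machine did not halt within the 24-step bound.

Answer: No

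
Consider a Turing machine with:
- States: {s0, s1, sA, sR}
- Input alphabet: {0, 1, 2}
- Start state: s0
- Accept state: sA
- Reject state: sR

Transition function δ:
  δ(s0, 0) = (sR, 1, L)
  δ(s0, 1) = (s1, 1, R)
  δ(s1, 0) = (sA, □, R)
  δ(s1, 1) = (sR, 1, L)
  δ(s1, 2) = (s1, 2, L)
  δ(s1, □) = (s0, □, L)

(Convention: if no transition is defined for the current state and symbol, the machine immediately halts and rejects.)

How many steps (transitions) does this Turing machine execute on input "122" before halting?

Execution trace:
Initial: [s0]122
Step 1: δ(s0, 1) = (s1, 1, R) → 1[s1]22
Step 2: δ(s1, 2) = (s1, 2, L) → [s1]122
Step 3: δ(s1, 1) = (sR, 1, L) → [sR]□122

The machine reaches the reject state sR and halts.

The machine executed 3 steps before halting.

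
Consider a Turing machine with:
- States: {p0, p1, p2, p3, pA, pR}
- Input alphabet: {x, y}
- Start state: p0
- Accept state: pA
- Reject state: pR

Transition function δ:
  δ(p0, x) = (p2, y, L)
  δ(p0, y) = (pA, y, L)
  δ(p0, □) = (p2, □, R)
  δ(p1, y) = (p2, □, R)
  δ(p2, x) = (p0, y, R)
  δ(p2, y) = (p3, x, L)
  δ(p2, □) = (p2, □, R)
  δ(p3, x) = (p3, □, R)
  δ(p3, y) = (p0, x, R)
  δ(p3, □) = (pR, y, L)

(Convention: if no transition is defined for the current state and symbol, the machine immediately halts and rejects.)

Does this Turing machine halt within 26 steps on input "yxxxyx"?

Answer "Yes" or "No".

Execution trace:
Initial: [p0]yxxxyx
Step 1: δ(p0, y) = (pA, y, L) → [pA]□yxxxyx

The machine reaches the accept state pA and halts.
The machine halted after 1 step (within the 26-step bound).

Answer: Yes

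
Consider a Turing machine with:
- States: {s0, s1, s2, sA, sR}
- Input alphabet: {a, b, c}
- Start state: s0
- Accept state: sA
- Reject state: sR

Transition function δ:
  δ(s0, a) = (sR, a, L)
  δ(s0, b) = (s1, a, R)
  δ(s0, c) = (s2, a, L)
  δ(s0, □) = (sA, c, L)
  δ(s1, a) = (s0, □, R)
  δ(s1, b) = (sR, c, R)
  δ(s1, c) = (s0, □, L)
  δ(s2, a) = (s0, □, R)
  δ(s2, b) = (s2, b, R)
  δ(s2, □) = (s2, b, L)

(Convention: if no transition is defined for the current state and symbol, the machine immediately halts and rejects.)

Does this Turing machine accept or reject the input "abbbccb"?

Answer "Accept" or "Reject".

Execution trace:
Initial: [s0]abbbccb
Step 1: δ(s0, a) = (sR, a, L) → [sR]□abbbccb

The machine reaches the reject state sR and halts.

Answer: Reject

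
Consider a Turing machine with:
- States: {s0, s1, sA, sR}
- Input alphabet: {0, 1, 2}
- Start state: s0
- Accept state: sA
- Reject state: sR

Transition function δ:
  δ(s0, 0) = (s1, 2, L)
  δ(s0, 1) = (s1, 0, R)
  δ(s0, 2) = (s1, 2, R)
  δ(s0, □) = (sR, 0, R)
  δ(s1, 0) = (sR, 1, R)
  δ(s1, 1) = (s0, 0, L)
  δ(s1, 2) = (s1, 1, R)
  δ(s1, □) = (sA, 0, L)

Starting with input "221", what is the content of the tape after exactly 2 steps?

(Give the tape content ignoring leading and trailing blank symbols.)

Execution trace:
Initial: [s0]221
Step 1: δ(s0, 2) = (s1, 2, R) → 2[s1]21
Step 2: δ(s1, 2) = (s1, 1, R) → 21[s1]1

After 2 steps, the tape (ignoring leading/trailing blanks) is: 211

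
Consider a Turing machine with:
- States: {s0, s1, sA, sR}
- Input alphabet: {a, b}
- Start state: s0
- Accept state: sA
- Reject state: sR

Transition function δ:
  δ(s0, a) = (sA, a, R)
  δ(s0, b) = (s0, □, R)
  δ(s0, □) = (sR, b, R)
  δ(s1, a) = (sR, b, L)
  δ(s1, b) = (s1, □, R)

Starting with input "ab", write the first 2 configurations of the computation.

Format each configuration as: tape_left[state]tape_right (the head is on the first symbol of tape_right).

Transitions applied:
Step 1: δ(s0, a) = (sA, a, R)

The first 2 configurations are:
[s0]ab ⊢ a[sA]b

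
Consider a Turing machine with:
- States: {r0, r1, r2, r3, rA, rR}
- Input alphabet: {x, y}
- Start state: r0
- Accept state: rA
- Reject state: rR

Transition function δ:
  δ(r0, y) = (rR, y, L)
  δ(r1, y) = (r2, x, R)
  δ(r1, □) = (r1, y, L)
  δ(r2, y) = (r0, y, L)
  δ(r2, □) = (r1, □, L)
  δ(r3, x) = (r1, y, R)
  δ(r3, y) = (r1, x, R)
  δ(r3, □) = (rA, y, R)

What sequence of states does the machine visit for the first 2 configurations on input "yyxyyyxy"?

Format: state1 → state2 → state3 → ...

Execution trace:
Initial: [r0]yyxyyyxy
Step 1: δ(r0, y) = (rR, y, L) → [rR]□yyxyyyxy

The machine reaches the reject state rR and halts.

State sequence: r0 → rR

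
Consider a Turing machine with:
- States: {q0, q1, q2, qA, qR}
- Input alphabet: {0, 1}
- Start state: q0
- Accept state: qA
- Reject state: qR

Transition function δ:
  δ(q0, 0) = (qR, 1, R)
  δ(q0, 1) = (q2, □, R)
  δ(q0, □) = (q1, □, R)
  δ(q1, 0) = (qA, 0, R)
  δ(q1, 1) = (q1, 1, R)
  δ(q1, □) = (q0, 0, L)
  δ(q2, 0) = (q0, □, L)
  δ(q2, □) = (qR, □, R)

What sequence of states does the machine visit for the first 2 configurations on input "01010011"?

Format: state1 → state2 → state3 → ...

Execution trace:
Initial: [q0]01010011
Step 1: δ(q0, 0) = (qR, 1, R) → 1[qR]1010011

The machine reaches the reject state qR and halts.

State sequence: q0 → qR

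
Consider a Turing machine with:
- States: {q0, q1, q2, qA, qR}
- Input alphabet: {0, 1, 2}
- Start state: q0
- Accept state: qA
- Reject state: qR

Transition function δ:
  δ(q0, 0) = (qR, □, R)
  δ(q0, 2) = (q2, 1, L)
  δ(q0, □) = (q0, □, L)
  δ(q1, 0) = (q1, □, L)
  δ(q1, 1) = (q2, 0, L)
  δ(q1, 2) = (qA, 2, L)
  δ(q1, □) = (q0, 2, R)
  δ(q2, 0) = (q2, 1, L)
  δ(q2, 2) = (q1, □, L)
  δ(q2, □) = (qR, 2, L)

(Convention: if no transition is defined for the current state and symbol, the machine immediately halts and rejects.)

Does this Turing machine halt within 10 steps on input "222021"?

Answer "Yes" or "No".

Execution trace:
Initial: [q0]222021
Step 1: δ(q0, 2) = (q2, 1, L) → [q2]□122021
Step 2: δ(q2, □) = (qR, 2, L) → [qR]□2122021

The machine reaches the reject state qR and halts.
The machine halted after 2 steps (within the 10-step bound).

Answer: Yes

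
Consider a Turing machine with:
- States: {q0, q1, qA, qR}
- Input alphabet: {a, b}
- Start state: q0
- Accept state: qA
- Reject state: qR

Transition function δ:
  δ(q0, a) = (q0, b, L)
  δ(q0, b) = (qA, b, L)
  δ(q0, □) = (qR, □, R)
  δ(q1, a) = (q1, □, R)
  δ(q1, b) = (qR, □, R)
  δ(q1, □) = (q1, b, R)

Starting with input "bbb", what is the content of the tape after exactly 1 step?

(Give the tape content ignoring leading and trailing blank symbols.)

Execution trace:
Initial: [q0]bbb
Step 1: δ(q0, b) = (qA, b, L) → [qA]□bbb

The machine reaches the accept state qA and halts.

After 1 step, the tape (ignoring leading/trailing blanks) is: bbb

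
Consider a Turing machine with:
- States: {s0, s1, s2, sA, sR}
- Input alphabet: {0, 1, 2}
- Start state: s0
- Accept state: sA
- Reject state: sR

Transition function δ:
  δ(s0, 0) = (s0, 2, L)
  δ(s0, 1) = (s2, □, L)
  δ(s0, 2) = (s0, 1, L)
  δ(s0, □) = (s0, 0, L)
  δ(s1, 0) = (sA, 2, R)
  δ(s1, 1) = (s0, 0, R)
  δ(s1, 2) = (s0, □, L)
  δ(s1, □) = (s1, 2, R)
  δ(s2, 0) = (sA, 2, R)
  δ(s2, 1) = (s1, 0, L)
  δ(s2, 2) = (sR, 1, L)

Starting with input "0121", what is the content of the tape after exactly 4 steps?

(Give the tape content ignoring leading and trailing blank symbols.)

Execution trace:
Initial: [s0]0121
Step 1: δ(s0, 0) = (s0, 2, L) → [s0]□2121
Step 2: δ(s0, □) = (s0, 0, L) → [s0]□02121
Step 3: δ(s0, □) = (s0, 0, L) → [s0]□002121
Step 4: δ(s0, □) = (s0, 0, L) → [s0]□0002121

After 4 steps, the tape (ignoring leading/trailing blanks) is: 0002121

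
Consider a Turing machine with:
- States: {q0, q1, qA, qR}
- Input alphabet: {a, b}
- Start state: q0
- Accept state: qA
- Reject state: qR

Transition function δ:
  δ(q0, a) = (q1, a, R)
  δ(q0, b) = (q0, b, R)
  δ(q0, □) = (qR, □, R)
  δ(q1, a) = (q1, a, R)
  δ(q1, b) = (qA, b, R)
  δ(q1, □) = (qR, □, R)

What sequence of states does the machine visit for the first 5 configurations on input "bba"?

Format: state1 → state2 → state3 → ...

Execution trace:
Initial: [q0]bba
Step 1: δ(q0, b) = (q0, b, R) → b[q0]ba
Step 2: δ(q0, b) = (q0, b, R) → bb[q0]a
Step 3: δ(q0, a) = (q1, a, R) → bba[q1]□
Step 4: δ(q1, □) = (qR, □, R) → bba□[qR]□

The machine reaches the reject state qR and halts.

State sequence: q0 → q0 → q0 → q1 → qR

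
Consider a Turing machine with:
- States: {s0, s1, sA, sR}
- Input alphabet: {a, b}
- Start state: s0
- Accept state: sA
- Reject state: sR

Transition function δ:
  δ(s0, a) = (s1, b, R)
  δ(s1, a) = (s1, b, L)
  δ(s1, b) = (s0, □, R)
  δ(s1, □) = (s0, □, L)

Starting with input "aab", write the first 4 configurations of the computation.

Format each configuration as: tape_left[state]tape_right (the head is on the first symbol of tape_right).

Transitions applied:
Step 1: δ(s0, a) = (s1, b, R)
Step 2: δ(s1, a) = (s1, b, L)
Step 3: δ(s1, b) = (s0, □, R)

The first 4 configurations are:
[s0]aab ⊢ b[s1]ab ⊢ [s1]bbb ⊢ □[s0]bb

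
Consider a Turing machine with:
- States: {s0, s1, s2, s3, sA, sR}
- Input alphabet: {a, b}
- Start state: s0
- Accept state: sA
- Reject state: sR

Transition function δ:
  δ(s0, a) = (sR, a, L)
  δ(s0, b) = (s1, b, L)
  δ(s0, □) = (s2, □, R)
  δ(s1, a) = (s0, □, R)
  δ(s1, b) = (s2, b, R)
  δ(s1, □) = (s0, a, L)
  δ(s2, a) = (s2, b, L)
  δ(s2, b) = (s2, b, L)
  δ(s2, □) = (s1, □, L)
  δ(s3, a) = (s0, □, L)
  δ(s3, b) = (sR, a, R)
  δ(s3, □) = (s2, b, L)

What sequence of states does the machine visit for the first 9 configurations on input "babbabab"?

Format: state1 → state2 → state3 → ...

Execution trace:
Initial: [s0]babbabab
Step 1: δ(s0, b) = (s1, b, L) → [s1]□babbabab
Step 2: δ(s1, □) = (s0, a, L) → [s0]□ababbabab
Step 3: δ(s0, □) = (s2, □, R) → □[s2]ababbabab
Step 4: δ(s2, a) = (s2, b, L) → [s2]□bbabbabab
Step 5: δ(s2, □) = (s1, □, L) → [s1]□□bbabbabab
Step 6: δ(s1, □) = (s0, a, L) → [s0]□a□bbabbabab
Step 7: δ(s0, □) = (s2, □, R) → □[s2]a□bbabbabab
Step 8: δ(s2, a) = (s2, b, L) → [s2]□b□bbabbabab

State sequence: s0 → s1 → s0 → s2 → s2 → s1 → s0 → s2 → s2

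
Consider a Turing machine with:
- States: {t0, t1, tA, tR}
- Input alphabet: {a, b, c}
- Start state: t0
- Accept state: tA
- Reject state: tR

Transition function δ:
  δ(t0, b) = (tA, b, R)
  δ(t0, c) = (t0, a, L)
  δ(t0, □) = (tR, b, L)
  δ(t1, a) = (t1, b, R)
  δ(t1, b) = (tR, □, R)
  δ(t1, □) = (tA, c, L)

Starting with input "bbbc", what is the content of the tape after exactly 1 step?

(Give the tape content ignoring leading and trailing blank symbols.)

Execution trace:
Initial: [t0]bbbc
Step 1: δ(t0, b) = (tA, b, R) → b[tA]bbc

The machine reaches the accept state tA and halts.

After 1 step, the tape (ignoring leading/trailing blanks) is: bbbc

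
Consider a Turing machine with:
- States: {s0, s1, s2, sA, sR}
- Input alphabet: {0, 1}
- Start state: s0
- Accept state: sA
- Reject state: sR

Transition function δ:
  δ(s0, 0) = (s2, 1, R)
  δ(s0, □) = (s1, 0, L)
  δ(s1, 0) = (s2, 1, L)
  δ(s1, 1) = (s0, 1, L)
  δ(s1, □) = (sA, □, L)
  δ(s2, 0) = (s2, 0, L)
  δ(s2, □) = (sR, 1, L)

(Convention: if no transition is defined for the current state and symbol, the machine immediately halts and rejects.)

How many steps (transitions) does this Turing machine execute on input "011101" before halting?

Execution trace:
Initial: [s0]011101
Step 1: δ(s0, 0) = (s2, 1, R) → 1[s2]11101

No transition is defined for δ(s2, 1). By convention the machine halts and rejects.

The machine executed 1 step before halting.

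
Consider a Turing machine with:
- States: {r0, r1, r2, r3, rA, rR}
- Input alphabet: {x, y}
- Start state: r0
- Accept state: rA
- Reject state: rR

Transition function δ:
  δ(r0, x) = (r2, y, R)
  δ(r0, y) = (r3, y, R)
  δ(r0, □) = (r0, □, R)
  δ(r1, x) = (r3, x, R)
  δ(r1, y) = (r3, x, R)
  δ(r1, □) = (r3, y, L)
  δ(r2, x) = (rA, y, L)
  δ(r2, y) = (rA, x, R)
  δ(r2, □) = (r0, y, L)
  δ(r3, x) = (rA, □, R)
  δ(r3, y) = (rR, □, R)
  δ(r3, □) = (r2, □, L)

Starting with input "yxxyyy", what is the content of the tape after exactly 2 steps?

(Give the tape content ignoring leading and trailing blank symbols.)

Execution trace:
Initial: [r0]yxxyyy
Step 1: δ(r0, y) = (r3, y, R) → y[r3]xxyyy
Step 2: δ(r3, x) = (rA, □, R) → y□[rA]xyyy

The machine reaches the accept state rA and halts.

After 2 steps, the tape (ignoring leading/trailing blanks) is: y□xyyy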